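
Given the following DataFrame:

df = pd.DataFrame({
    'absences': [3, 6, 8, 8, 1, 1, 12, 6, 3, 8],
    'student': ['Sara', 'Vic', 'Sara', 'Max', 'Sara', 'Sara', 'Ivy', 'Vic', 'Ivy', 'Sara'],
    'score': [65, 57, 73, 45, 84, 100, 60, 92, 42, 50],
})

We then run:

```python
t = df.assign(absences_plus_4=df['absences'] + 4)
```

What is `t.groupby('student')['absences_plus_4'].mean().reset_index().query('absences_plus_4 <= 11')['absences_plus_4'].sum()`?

18.2

add column absences_plus_4 = df['absences'] + 4:
   absences student  score  absences_plus_4
0         3    Sara     65                7
1         6     Vic     57               10
2         8    Sara     73               12
3         8     Max     45               12
4         1    Sara     84                5
5         1    Sara    100                5
6        12     Ivy     60               16
7         6     Vic     92               10
8         3     Ivy     42                7
9         8    Sara     50               12
group by student, mean of absences_plus_4:
student
Ivy     11.5
Max     12.0
Sara     8.2
Vic     10.0
Name: absences_plus_4, dtype: float64
reset_index():
  student  absences_plus_4
0     Ivy             11.5
1     Max             12.0
2    Sara              8.2
3     Vic             10.0
filter rows where absences_plus_4 <= 11:
  student  absences_plus_4
2    Sara              8.2
3     Vic             10.0
Hence 18.2.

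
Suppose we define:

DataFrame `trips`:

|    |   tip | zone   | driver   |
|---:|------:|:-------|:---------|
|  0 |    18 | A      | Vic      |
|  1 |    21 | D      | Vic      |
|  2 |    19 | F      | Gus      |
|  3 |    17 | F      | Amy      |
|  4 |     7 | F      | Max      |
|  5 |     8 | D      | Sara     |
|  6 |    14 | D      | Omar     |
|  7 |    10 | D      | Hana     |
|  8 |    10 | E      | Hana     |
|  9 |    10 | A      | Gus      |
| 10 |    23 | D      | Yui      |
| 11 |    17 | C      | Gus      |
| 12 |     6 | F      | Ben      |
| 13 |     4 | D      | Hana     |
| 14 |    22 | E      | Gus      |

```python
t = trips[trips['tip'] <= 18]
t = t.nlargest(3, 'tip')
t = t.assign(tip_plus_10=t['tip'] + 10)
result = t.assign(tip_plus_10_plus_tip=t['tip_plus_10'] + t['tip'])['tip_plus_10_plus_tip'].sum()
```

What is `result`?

filter rows where tip <= 18:
    tip zone driver
0    18    A    Vic
3    17    F    Amy
4     7    F    Max
5     8    D   Sara
6    14    D   Omar
7    10    D   Hana
8    10    E   Hana
9    10    A    Gus
11   17    C    Gus
12    6    F    Ben
13    4    D   Hana
take 3 rows with largest tip:
    tip zone driver
0    18    A    Vic
3    17    F    Amy
11   17    C    Gus
add column tip_plus_10 = t['tip'] + 10:
    tip zone driver  tip_plus_10
0    18    A    Vic           28
3    17    F    Amy           27
11   17    C    Gus           27
add column tip_plus_10_plus_tip = t['tip_plus_10'] + t['tip']:
    tip zone driver  tip_plus_10  tip_plus_10_plus_tip
0    18    A    Vic           28                    46
3    17    F    Amy           27                    44
11   17    C    Gus           27                    44
The sum of column 'tip_plus_10_plus_tip' is 134.

134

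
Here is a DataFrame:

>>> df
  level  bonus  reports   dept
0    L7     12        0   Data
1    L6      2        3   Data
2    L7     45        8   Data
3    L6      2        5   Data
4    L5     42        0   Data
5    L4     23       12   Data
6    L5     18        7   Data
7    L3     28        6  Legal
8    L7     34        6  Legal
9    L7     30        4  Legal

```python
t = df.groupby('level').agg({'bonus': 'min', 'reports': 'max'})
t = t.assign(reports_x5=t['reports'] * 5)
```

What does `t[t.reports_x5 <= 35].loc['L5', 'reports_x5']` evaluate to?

35

group by level: min(bonus), max(reports):
       bonus  reports
level                
L3        28        6
L4        23       12
L5        18        7
L6         2        5
L7        12        8
add column reports_x5 = t['reports'] * 5:
       bonus  reports  reports_x5
level                            
L3        28        6          30
L4        23       12          60
L5        18        7          35
L6         2        5          25
L7        12        8          40
filter rows where reports_x5 <= 35:
       bonus  reports  reports_x5
level                            
L3        28        6          30
L5        18        7          35
L6         2        5          25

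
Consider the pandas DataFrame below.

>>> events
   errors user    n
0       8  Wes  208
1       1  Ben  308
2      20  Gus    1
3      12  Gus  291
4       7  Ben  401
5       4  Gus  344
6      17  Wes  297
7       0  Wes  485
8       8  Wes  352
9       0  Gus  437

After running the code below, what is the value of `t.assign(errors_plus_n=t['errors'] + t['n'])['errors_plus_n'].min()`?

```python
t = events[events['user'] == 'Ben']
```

filter rows where user == 'Ben':
   errors user    n
1       1  Ben  308
4       7  Ben  401
add column errors_plus_n = t['errors'] + t['n']:
   errors user    n  errors_plus_n
1       1  Ben  308            309
4       7  Ben  401            408

309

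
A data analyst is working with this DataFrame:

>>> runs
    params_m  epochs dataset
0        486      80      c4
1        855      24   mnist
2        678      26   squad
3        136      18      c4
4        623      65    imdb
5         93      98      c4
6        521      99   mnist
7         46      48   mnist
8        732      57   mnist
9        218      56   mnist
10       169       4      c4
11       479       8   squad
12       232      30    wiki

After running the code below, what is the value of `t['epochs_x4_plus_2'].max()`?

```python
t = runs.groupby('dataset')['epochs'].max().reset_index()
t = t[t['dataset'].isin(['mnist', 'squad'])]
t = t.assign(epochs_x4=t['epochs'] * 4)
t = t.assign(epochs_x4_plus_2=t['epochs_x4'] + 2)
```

398

group by dataset, max of epochs:
dataset
c4       98
imdb     65
mnist    99
squad    26
wiki     30
Name: epochs, dtype: int64
reset_index():
  dataset  epochs
0      c4      98
1    imdb      65
2   mnist      99
3   squad      26
4    wiki      30
filter rows where dataset in ['mnist', 'squad']:
  dataset  epochs
2   mnist      99
3   squad      26
add column epochs_x4 = t['epochs'] * 4:
  dataset  epochs  epochs_x4
2   mnist      99        396
3   squad      26        104
add column epochs_x4_plus_2 = t['epochs_x4'] + 2:
  dataset  epochs  epochs_x4  epochs_x4_plus_2
2   mnist      99        396               398
3   squad      26        104               106
Reading off the max of column 'epochs_x4_plus_2', we get 398.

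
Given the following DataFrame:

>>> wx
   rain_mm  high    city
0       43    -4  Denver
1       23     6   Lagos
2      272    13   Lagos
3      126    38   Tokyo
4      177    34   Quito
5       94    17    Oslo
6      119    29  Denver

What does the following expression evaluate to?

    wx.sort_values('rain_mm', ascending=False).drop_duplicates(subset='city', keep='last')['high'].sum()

sort by rain_mm descending:
   rain_mm  high    city
2      272    13   Lagos
4      177    34   Quito
3      126    38   Tokyo
6      119    29  Denver
5       94    17    Oslo
0       43    -4  Denver
1       23     6   Lagos
drop duplicate city (keep=last):
   rain_mm  high    city
4      177    34   Quito
3      126    38   Tokyo
5       94    17    Oslo
0       43    -4  Denver
1       23     6   Lagos

91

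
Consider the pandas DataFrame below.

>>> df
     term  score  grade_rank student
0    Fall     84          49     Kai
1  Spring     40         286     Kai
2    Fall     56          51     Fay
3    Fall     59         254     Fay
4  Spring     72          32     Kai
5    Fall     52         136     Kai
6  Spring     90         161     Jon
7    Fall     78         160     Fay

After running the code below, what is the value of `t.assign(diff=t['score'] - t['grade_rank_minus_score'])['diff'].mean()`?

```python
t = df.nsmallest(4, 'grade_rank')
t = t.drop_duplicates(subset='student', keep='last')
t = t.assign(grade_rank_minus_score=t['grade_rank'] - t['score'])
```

14.5

take 4 rows with smallest grade_rank:
     term  score  grade_rank student
4  Spring     72          32     Kai
0    Fall     84          49     Kai
2    Fall     56          51     Fay
5    Fall     52         136     Kai
drop duplicate student (keep=last):
   term  score  grade_rank student
2  Fall     56          51     Fay
5  Fall     52         136     Kai
add column grade_rank_minus_score = t['grade_rank'] - t['score']:
   term  score  grade_rank student  grade_rank_minus_score
2  Fall     56          51     Fay                      -5
5  Fall     52         136     Kai                      84
add column diff = t['score'] - t['grade_rank_minus_score']:
   term  score  grade_rank student  grade_rank_minus_score  diff
2  Fall     56          51     Fay                      -5    61
5  Fall     52         136     Kai                      84   -32
Reading off the mean of column 'diff', we get 14.5.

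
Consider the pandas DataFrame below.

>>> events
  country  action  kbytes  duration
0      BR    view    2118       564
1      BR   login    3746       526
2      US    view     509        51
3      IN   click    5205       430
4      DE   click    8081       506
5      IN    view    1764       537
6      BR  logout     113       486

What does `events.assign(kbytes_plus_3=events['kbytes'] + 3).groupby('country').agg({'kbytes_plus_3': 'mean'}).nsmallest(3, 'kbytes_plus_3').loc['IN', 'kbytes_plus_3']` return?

add column kbytes_plus_3 = events['kbytes'] + 3:
  country  action  kbytes  duration  kbytes_plus_3
0      BR    view    2118       564           2121
1      BR   login    3746       526           3749
2      US    view     509        51            512
3      IN   click    5205       430           5208
4      DE   click    8081       506           8084
5      IN    view    1764       537           1767
6      BR  logout     113       486            116
group by country, mean of kbytes_plus_3:
         kbytes_plus_3
country               
BR         1995.333333
DE         8084.000000
IN         3487.500000
US          512.000000
take 3 rows with smallest kbytes_plus_3:
         kbytes_plus_3
country               
US          512.000000
BR         1995.333333
IN         3487.500000
The value at row 'IN', column 'kbytes_plus_3' is 3487.5.

3487.5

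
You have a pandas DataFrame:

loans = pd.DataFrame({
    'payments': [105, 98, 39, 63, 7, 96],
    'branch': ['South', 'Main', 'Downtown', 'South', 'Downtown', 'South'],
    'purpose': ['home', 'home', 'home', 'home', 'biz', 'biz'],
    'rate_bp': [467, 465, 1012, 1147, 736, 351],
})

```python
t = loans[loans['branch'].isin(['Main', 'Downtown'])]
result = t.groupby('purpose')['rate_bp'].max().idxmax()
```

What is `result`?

home

filter rows where branch in ['Main', 'Downtown']:
   payments    branch purpose  rate_bp
1        98      Main    home      465
2        39  Downtown    home     1012
4         7  Downtown     biz      736
group by purpose, max of rate_bp:
purpose
biz      736
home    1012
Name: rate_bp, dtype: int64
So idxmax() = home.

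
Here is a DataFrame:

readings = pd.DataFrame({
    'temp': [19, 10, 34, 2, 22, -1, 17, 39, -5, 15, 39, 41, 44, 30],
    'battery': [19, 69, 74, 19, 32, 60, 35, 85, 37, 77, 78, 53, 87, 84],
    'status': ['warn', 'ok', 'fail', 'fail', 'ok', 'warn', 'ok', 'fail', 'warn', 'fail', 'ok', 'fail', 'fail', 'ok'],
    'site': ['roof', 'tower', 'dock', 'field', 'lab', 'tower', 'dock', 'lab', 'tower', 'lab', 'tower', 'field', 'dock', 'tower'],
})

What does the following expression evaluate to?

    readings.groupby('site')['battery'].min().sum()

142

group by site, min of battery:
site
dock     35
field    19
lab      32
roof     19
tower    37
Name: battery, dtype: int64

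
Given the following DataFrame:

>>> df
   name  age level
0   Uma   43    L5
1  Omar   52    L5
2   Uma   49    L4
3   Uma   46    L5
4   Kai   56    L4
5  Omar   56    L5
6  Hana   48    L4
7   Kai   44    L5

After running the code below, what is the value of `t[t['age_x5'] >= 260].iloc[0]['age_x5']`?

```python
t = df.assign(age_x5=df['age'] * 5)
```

260

add column age_x5 = df['age'] * 5:
   name  age level  age_x5
0   Uma   43    L5     215
1  Omar   52    L5     260
2   Uma   49    L4     245
3   Uma   46    L5     230
4   Kai   56    L4     280
5  Omar   56    L5     280
6  Hana   48    L4     240
7   Kai   44    L5     220
filter rows where age_x5 >= 260:
   name  age level  age_x5
1  Omar   52    L5     260
4   Kai   56    L4     280
5  Omar   56    L5     280
Reading off the value at position 0, column 'age_x5', we get 260.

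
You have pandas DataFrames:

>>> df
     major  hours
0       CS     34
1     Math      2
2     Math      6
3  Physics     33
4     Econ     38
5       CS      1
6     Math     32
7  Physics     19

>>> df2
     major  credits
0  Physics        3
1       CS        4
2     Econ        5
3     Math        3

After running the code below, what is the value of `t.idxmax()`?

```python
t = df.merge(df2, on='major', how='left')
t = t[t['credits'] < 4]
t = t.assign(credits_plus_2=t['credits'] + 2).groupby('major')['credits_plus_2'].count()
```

Math

merge on 'major' (how='left') → 8 rows:
     major  hours  credits
0       CS     34        4
1     Math      2        3
2     Math      6        3
3  Physics     33        3
4     Econ     38        5
5       CS      1        4
6     Math     32        3
7  Physics     19        3
filter rows where credits < 4:
     major  hours  credits
1     Math      2        3
2     Math      6        3
3  Physics     33        3
6     Math     32        3
7  Physics     19        3
add column credits_plus_2 = t['credits'] + 2:
     major  hours  credits  credits_plus_2
1     Math      2        3               5
2     Math      6        3               5
3  Physics     33        3               5
6     Math     32        3               5
7  Physics     19        3               5
group by major, count of credits_plus_2:
major
Math       3
Physics    2
Name: credits_plus_2, dtype: int64
Then the label with the largest value: Math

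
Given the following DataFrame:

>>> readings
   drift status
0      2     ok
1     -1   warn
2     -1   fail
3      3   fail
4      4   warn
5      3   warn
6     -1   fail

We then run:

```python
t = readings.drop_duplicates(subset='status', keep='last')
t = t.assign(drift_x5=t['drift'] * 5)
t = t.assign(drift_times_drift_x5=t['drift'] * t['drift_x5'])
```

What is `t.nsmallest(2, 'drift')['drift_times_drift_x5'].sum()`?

25

drop duplicate status (keep=last):
   drift status
0      2     ok
5      3   warn
6     -1   fail
add column drift_x5 = t['drift'] * 5:
   drift status  drift_x5
0      2     ok        10
5      3   warn        15
6     -1   fail        -5
add column drift_times_drift_x5 = t['drift'] * t['drift_x5']:
   drift status  drift_x5  drift_times_drift_x5
0      2     ok        10                    20
5      3   warn        15                    45
6     -1   fail        -5                     5
take 2 rows with smallest drift:
   drift status  drift_x5  drift_times_drift_x5
6     -1   fail        -5                     5
0      2     ok        10                    20
So sum() = 25.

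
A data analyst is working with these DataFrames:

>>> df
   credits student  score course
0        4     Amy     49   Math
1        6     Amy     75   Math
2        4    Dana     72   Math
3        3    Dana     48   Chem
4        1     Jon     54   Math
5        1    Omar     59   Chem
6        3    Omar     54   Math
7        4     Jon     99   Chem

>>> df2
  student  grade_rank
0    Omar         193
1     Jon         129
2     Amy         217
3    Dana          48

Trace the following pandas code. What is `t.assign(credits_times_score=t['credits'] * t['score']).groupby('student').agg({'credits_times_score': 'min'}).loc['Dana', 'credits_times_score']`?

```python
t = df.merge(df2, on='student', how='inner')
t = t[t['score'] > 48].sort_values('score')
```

288

merge on 'student' (how='inner') → 8 rows:
   credits student  score course  grade_rank
0        4     Amy     49   Math         217
1        6     Amy     75   Math         217
2        4    Dana     72   Math          48
3        3    Dana     48   Chem          48
4        1     Jon     54   Math         129
5        1    Omar     59   Chem         193
6        3    Omar     54   Math         193
7        4     Jon     99   Chem         129
filter rows where score > 48:
   credits student  score course  grade_rank
0        4     Amy     49   Math         217
1        6     Amy     75   Math         217
2        4    Dana     72   Math          48
4        1     Jon     54   Math         129
5        1    Omar     59   Chem         193
6        3    Omar     54   Math         193
7        4     Jon     99   Chem         129
sort by score:
   credits student  score course  grade_rank
0        4     Amy     49   Math         217
4        1     Jon     54   Math         129
6        3    Omar     54   Math         193
5        1    Omar     59   Chem         193
2        4    Dana     72   Math          48
1        6     Amy     75   Math         217
7        4     Jon     99   Chem         129
add column credits_times_score = t['credits'] * t['score']:
   credits student  score course  grade_rank  credits_times_score
0        4     Amy     49   Math         217                  196
4        1     Jon     54   Math         129                   54
6        3    Omar     54   Math         193                  162
5        1    Omar     59   Chem         193                   59
2        4    Dana     72   Math          48                  288
1        6     Amy     75   Math         217                  450
7        4     Jon     99   Chem         129                  396
group by student, min of credits_times_score:
         credits_times_score
student                     
Amy                      196
Dana                     288
Jon                       54
Omar                      59
Finally, value at row 'Dana', column 'credits_times_score' = 288.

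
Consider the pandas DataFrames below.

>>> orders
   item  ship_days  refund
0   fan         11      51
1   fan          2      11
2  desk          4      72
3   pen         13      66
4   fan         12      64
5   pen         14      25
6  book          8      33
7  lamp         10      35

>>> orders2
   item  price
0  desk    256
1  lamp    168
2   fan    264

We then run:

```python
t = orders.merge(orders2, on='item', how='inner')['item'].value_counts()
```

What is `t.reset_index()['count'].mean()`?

merge on 'item' (how='inner') → 5 rows:
   item  ship_days  refund  price
0   fan         11      51    264
1   fan          2      11    264
2  desk          4      72    256
3   fan         12      64    264
4  lamp         10      35    168
value_counts of item:
item
fan     3
desk    1
lamp    1
Name: count, dtype: int64
reset_index():
   item  count
0   fan      3
1  desk      1
2  lamp      1
Finally, mean of column 'count' = 1.66666666667.

1.66666666667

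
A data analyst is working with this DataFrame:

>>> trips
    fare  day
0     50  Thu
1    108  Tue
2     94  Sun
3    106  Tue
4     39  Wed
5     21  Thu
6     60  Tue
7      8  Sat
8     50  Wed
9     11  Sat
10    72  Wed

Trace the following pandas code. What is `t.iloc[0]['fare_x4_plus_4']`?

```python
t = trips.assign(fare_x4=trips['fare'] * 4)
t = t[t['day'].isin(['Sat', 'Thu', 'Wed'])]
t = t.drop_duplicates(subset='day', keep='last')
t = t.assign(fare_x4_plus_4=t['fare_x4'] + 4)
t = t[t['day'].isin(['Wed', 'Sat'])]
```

add column fare_x4 = trips['fare'] * 4:
    fare  day  fare_x4
0     50  Thu      200
1    108  Tue      432
2     94  Sun      376
3    106  Tue      424
4     39  Wed      156
5     21  Thu       84
6     60  Tue      240
7      8  Sat       32
8     50  Wed      200
9     11  Sat       44
10    72  Wed      288
filter rows where day in ['Sat', 'Thu', 'Wed']:
    fare  day  fare_x4
0     50  Thu      200
4     39  Wed      156
5     21  Thu       84
7      8  Sat       32
8     50  Wed      200
9     11  Sat       44
10    72  Wed      288
drop duplicate day (keep=last):
    fare  day  fare_x4
5     21  Thu       84
9     11  Sat       44
10    72  Wed      288
add column fare_x4_plus_4 = t['fare_x4'] + 4:
    fare  day  fare_x4  fare_x4_plus_4
5     21  Thu       84              88
9     11  Sat       44              48
10    72  Wed      288             292
filter rows where day in ['Wed', 'Sat']:
    fare  day  fare_x4  fare_x4_plus_4
9     11  Sat       44              48
10    72  Wed      288             292

48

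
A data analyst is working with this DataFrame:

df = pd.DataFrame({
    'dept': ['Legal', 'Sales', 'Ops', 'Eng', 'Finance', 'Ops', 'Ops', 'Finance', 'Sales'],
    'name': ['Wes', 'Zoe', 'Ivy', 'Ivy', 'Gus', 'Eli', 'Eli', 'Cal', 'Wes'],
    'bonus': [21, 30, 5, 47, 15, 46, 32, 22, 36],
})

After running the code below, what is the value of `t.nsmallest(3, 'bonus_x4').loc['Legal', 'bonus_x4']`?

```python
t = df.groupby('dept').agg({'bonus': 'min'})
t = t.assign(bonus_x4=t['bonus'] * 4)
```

group by dept, min of bonus:
         bonus
dept          
Eng         47
Finance     15
Legal       21
Ops          5
Sales       30
add column bonus_x4 = t['bonus'] * 4:
         bonus  bonus_x4
dept                    
Eng         47       188
Finance     15        60
Legal       21        84
Ops          5        20
Sales       30       120
take 3 rows with smallest bonus_x4:
         bonus  bonus_x4
dept                    
Ops          5        20
Finance     15        60
Legal       21        84
Taking the value at row 'Legal', column 'bonus_x4' gives 84.

84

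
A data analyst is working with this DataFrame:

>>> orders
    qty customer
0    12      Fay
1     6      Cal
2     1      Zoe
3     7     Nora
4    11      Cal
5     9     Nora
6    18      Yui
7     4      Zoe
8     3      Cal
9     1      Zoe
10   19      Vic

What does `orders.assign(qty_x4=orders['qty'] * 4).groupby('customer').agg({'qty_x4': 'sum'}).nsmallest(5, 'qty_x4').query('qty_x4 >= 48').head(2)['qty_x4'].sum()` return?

112

add column qty_x4 = orders['qty'] * 4:
    qty customer  qty_x4
0    12      Fay      48
1     6      Cal      24
2     1      Zoe       4
3     7     Nora      28
4    11      Cal      44
5     9     Nora      36
6    18      Yui      72
7     4      Zoe      16
8     3      Cal      12
9     1      Zoe       4
10   19      Vic      76
group by customer, sum of qty_x4:
          qty_x4
customer        
Cal           80
Fay           48
Nora          64
Vic           76
Yui           72
Zoe           24
take 5 rows with smallest qty_x4:
          qty_x4
customer        
Zoe           24
Fay           48
Nora          64
Yui           72
Vic           76
filter rows where qty_x4 >= 48:
          qty_x4
customer        
Fay           48
Nora          64
Yui           72
Vic           76
take first 2 rows:
          qty_x4
customer        
Fay           48
Nora          64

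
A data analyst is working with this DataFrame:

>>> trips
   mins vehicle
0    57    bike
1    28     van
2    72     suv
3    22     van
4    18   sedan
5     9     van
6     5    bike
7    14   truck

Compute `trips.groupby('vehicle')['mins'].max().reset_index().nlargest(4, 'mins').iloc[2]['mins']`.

group by vehicle, max of mins:
vehicle
bike     57
sedan    18
suv      72
truck    14
van      28
Name: mins, dtype: int64
reset_index():
  vehicle  mins
0    bike    57
1   sedan    18
2     suv    72
3   truck    14
4     van    28
take 4 rows with largest mins:
  vehicle  mins
2     suv    72
0    bike    57
4     van    28
1   sedan    18
Hence 28.

28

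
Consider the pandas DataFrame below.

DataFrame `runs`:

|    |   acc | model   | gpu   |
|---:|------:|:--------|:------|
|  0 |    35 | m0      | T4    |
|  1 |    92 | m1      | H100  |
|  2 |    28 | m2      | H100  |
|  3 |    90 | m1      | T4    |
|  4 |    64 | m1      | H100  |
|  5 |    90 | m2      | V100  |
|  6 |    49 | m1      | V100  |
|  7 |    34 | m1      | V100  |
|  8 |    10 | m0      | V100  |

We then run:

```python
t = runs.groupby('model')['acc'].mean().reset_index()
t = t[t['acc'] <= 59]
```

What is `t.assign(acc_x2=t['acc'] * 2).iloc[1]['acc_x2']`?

118.0

group by model, mean of acc:
model
m0    22.5
m1    65.8
m2    59.0
Name: acc, dtype: float64
reset_index():
  model   acc
0    m0  22.5
1    m1  65.8
2    m2  59.0
filter rows where acc <= 59:
  model   acc
0    m0  22.5
2    m2  59.0
add column acc_x2 = t['acc'] * 2:
  model   acc  acc_x2
0    m0  22.5    45.0
2    m2  59.0   118.0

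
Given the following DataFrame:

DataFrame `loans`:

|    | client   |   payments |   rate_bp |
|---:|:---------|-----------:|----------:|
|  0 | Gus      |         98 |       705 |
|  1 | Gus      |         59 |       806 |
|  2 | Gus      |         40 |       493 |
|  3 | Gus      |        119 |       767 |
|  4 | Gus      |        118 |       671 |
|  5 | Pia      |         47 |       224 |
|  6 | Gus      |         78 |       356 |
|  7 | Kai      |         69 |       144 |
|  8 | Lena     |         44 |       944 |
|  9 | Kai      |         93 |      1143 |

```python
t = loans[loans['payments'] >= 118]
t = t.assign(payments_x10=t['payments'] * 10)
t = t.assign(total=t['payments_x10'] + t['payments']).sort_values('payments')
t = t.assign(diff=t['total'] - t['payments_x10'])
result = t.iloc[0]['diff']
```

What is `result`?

118

filter rows where payments >= 118:
  client  payments  rate_bp
3    Gus       119      767
4    Gus       118      671
add column payments_x10 = t['payments'] * 10:
  client  payments  rate_bp  payments_x10
3    Gus       119      767          1190
4    Gus       118      671          1180
add column total = t['payments_x10'] + t['payments']:
  client  payments  rate_bp  payments_x10  total
3    Gus       119      767          1190   1309
4    Gus       118      671          1180   1298
sort by payments:
  client  payments  rate_bp  payments_x10  total
4    Gus       118      671          1180   1298
3    Gus       119      767          1190   1309
add column diff = t['total'] - t['payments_x10']:
  client  payments  rate_bp  payments_x10  total  diff
4    Gus       118      671          1180   1298   118
3    Gus       119      767          1190   1309   119
The value at position 0, column 'diff' is 118.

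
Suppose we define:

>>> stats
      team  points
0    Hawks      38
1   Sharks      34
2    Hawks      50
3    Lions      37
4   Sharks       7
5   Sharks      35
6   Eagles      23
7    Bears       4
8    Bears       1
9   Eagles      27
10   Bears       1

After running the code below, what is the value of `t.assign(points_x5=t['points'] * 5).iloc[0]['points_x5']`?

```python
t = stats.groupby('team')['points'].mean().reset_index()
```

group by team, mean of points:
team
Bears      2.000000
Eagles    25.000000
Hawks     44.000000
Lions     37.000000
Sharks    25.333333
Name: points, dtype: float64
reset_index():
     team     points
0   Bears   2.000000
1  Eagles  25.000000
2   Hawks  44.000000
3   Lions  37.000000
4  Sharks  25.333333
add column points_x5 = t['points'] * 5:
     team     points   points_x5
0   Bears   2.000000   10.000000
1  Eagles  25.000000  125.000000
2   Hawks  44.000000  220.000000
3   Lions  37.000000  185.000000
4  Sharks  25.333333  126.666667
Finally, value at position 0, column 'points_x5' = 10.0.

10.0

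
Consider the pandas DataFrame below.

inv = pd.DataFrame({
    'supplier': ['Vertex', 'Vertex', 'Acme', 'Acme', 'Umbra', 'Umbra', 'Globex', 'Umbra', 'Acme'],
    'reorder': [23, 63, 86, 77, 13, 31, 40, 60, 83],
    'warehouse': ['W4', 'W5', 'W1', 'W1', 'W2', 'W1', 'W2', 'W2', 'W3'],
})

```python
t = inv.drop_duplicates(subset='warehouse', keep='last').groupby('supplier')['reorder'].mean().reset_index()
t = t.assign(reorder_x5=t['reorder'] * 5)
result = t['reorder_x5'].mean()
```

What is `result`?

285.833333333

drop duplicate warehouse (keep=last):
  supplier  reorder warehouse
0   Vertex       23        W4
1   Vertex       63        W5
5    Umbra       31        W1
7    Umbra       60        W2
8     Acme       83        W3
group by supplier, mean of reorder:
supplier
Acme      83.0
Umbra     45.5
Vertex    43.0
Name: reorder, dtype: float64
reset_index():
  supplier  reorder
0     Acme     83.0
1    Umbra     45.5
2   Vertex     43.0
add column reorder_x5 = t['reorder'] * 5:
  supplier  reorder  reorder_x5
0     Acme     83.0       415.0
1    Umbra     45.5       227.5
2   Vertex     43.0       215.0
The mean of column 'reorder_x5' is 285.833333333.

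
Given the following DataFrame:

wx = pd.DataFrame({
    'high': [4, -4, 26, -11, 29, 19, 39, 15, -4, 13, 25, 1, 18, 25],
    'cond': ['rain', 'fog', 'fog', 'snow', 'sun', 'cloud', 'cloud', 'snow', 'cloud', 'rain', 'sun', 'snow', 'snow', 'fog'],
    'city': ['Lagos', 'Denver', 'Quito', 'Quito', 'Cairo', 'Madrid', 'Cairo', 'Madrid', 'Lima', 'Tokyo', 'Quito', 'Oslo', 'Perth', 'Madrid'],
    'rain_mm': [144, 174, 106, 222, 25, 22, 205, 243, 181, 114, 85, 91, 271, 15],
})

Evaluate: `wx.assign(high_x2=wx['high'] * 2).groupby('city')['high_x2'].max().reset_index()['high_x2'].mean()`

add column high_x2 = wx['high'] * 2:
    high   cond    city  rain_mm  high_x2
0      4   rain   Lagos      144        8
1     -4    fog  Denver      174       -8
2     26    fog   Quito      106       52
3    -11   snow   Quito      222      -22
4     29    sun   Cairo       25       58
5     19  cloud  Madrid       22       38
6     39  cloud   Cairo      205       78
7     15   snow  Madrid      243       30
8     -4  cloud    Lima      181       -8
9     13   rain   Tokyo      114       26
10    25    sun   Quito       85       50
11     1   snow    Oslo       91        2
12    18   snow   Perth      271       36
13    25    fog  Madrid       15       50
group by city, max of high_x2:
city
Cairo     78
Denver    -8
Lagos      8
Lima      -8
Madrid    50
Oslo       2
Perth     36
Quito     52
Tokyo     26
Name: high_x2, dtype: int64
reset_index():
     city  high_x2
0   Cairo       78
1  Denver       -8
2   Lagos        8
3    Lima       -8
4  Madrid       50
5    Oslo        2
6   Perth       36
7   Quito       52
8   Tokyo       26
Then the mean of column 'high_x2': 26.2222222222

26.2222222222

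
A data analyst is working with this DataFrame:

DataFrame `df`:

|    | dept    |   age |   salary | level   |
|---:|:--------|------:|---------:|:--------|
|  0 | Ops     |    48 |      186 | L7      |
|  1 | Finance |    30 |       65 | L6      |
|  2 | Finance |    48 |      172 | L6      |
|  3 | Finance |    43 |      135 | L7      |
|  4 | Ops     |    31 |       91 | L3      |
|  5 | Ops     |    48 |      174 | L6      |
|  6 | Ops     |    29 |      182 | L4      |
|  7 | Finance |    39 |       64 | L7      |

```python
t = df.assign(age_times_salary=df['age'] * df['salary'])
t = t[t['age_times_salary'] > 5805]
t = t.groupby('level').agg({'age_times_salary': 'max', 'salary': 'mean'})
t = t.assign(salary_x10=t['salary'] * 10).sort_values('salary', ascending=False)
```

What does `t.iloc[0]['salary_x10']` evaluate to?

1860.0

add column age_times_salary = df['age'] * df['salary']:
      dept  age  salary level  age_times_salary
0      Ops   48     186    L7              8928
1  Finance   30      65    L6              1950
2  Finance   48     172    L6              8256
3  Finance   43     135    L7              5805
4      Ops   31      91    L3              2821
5      Ops   48     174    L6              8352
6      Ops   29     182    L4              5278
7  Finance   39      64    L7              2496
filter rows where age_times_salary > 5805:
      dept  age  salary level  age_times_salary
0      Ops   48     186    L7              8928
2  Finance   48     172    L6              8256
5      Ops   48     174    L6              8352
group by level: max(age_times_salary), mean(salary):
       age_times_salary  salary
level                          
L6                 8352   173.0
L7                 8928   186.0
add column salary_x10 = t['salary'] * 10:
       age_times_salary  salary  salary_x10
level                                      
L6                 8352   173.0      1730.0
L7                 8928   186.0      1860.0
sort by salary descending:
       age_times_salary  salary  salary_x10
level                                      
L7                 8928   186.0      1860.0
L6                 8352   173.0      1730.0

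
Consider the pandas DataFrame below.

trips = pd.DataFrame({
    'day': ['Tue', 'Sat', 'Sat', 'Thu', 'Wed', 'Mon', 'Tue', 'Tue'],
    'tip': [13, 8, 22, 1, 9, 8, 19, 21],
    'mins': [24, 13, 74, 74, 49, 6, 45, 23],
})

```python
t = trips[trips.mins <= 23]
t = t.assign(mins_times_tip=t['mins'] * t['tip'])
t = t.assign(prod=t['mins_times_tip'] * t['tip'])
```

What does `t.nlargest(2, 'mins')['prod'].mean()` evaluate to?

filter rows where mins <= 23:
   day  tip  mins
1  Sat    8    13
5  Mon    8     6
7  Tue   21    23
add column mins_times_tip = t['mins'] * t['tip']:
   day  tip  mins  mins_times_tip
1  Sat    8    13             104
5  Mon    8     6              48
7  Tue   21    23             483
add column prod = t['mins_times_tip'] * t['tip']:
   day  tip  mins  mins_times_tip   prod
1  Sat    8    13             104    832
5  Mon    8     6              48    384
7  Tue   21    23             483  10143
take 2 rows with largest mins:
   day  tip  mins  mins_times_tip   prod
7  Tue   21    23             483  10143
1  Sat    8    13             104    832
mean of column 'prod' → 5487.5

5487.5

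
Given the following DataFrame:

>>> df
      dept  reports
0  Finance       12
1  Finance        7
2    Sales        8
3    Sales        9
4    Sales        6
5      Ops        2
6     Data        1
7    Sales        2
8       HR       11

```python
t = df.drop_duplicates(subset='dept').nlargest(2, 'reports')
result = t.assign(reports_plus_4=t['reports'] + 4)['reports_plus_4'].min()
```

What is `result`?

drop duplicate dept (keep=first):
      dept  reports
0  Finance       12
2    Sales        8
5      Ops        2
6     Data        1
8       HR       11
take 2 rows with largest reports:
      dept  reports
0  Finance       12
8       HR       11
add column reports_plus_4 = t['reports'] + 4:
      dept  reports  reports_plus_4
0  Finance       12              16
8       HR       11              15
The min of column 'reports_plus_4' is 15.

15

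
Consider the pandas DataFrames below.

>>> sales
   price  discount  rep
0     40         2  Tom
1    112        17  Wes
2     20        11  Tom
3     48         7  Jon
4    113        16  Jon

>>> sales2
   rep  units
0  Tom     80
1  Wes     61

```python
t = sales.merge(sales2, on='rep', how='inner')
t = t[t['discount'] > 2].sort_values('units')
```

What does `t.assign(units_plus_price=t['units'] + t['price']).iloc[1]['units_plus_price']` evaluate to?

100

merge on 'rep' (how='inner') → 3 rows:
   price  discount  rep  units
0     40         2  Tom     80
1    112        17  Wes     61
2     20        11  Tom     80
filter rows where discount > 2:
   price  discount  rep  units
1    112        17  Wes     61
2     20        11  Tom     80
sort by units:
   price  discount  rep  units
1    112        17  Wes     61
2     20        11  Tom     80
add column units_plus_price = t['units'] + t['price']:
   price  discount  rep  units  units_plus_price
1    112        17  Wes     61               173
2     20        11  Tom     80               100
Hence 100.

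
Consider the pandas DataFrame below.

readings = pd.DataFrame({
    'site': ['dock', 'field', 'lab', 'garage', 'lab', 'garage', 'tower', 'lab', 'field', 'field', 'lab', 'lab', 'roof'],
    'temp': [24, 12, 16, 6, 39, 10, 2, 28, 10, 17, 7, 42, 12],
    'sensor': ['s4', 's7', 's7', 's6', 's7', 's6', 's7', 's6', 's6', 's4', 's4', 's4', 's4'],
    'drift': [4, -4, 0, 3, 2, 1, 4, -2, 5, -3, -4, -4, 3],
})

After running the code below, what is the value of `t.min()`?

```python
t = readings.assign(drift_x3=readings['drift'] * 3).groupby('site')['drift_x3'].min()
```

add column drift_x3 = readings['drift'] * 3:
      site  temp sensor  drift  drift_x3
0     dock    24     s4      4        12
1    field    12     s7     -4       -12
2      lab    16     s7      0         0
3   garage     6     s6      3         9
4      lab    39     s7      2         6
5   garage    10     s6      1         3
6    tower     2     s7      4        12
7      lab    28     s6     -2        -6
8    field    10     s6      5        15
9    field    17     s4     -3        -9
10     lab     7     s4     -4       -12
11     lab    42     s4     -4       -12
12    roof    12     s4      3         9
group by site, min of drift_x3:
site
dock      12
field    -12
garage     3
lab      -12
roof       9
tower     12
Name: drift_x3, dtype: int64
Finally, min of the resulting series = -12.

-12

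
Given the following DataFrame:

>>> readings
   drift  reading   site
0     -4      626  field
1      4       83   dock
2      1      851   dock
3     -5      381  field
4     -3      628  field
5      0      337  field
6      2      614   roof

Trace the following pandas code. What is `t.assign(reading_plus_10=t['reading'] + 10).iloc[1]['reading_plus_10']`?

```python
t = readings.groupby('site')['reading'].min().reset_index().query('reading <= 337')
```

group by site, min of reading:
site
dock      83
field    337
roof     614
Name: reading, dtype: int64
reset_index():
    site  reading
0   dock       83
1  field      337
2   roof      614
filter rows where reading <= 337:
    site  reading
0   dock       83
1  field      337
add column reading_plus_10 = t['reading'] + 10:
    site  reading  reading_plus_10
0   dock       83               93
1  field      337              347

347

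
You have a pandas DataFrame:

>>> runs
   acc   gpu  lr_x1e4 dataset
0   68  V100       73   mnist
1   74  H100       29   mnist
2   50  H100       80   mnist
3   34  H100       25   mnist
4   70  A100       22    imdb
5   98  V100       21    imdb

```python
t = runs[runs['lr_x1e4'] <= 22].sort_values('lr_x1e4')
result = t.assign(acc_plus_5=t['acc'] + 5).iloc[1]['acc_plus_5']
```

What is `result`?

filter rows where lr_x1e4 <= 22:
   acc   gpu  lr_x1e4 dataset
4   70  A100       22    imdb
5   98  V100       21    imdb
sort by lr_x1e4:
   acc   gpu  lr_x1e4 dataset
5   98  V100       21    imdb
4   70  A100       22    imdb
add column acc_plus_5 = t['acc'] + 5:
   acc   gpu  lr_x1e4 dataset  acc_plus_5
5   98  V100       21    imdb         103
4   70  A100       22    imdb          75
Finally, value at position 1, column 'acc_plus_5' = 75.

75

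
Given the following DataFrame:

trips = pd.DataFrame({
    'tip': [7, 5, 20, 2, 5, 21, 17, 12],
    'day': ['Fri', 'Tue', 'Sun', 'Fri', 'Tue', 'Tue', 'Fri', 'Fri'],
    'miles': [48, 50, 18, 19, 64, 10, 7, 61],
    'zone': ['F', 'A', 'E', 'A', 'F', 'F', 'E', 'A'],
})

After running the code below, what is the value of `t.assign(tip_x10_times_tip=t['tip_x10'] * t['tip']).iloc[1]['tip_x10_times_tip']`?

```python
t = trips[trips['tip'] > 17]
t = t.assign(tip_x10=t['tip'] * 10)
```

4410

filter rows where tip > 17:
   tip  day  miles zone
2   20  Sun     18    E
5   21  Tue     10    F
add column tip_x10 = t['tip'] * 10:
   tip  day  miles zone  tip_x10
2   20  Sun     18    E      200
5   21  Tue     10    F      210
add column tip_x10_times_tip = t['tip_x10'] * t['tip']:
   tip  day  miles zone  tip_x10  tip_x10_times_tip
2   20  Sun     18    E      200               4000
5   21  Tue     10    F      210               4410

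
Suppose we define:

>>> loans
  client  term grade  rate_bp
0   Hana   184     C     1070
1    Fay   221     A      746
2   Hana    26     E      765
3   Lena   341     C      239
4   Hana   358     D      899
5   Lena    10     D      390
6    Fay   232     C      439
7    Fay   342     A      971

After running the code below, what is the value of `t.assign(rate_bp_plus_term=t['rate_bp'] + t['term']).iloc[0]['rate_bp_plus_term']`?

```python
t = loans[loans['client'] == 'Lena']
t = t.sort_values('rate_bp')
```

580

filter rows where client == 'Lena':
  client  term grade  rate_bp
3   Lena   341     C      239
5   Lena    10     D      390
sort by rate_bp:
  client  term grade  rate_bp
3   Lena   341     C      239
5   Lena    10     D      390
add column rate_bp_plus_term = t['rate_bp'] + t['term']:
  client  term grade  rate_bp  rate_bp_plus_term
3   Lena   341     C      239                580
5   Lena    10     D      390                400
The value at position 0, column 'rate_bp_plus_term' is 580.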